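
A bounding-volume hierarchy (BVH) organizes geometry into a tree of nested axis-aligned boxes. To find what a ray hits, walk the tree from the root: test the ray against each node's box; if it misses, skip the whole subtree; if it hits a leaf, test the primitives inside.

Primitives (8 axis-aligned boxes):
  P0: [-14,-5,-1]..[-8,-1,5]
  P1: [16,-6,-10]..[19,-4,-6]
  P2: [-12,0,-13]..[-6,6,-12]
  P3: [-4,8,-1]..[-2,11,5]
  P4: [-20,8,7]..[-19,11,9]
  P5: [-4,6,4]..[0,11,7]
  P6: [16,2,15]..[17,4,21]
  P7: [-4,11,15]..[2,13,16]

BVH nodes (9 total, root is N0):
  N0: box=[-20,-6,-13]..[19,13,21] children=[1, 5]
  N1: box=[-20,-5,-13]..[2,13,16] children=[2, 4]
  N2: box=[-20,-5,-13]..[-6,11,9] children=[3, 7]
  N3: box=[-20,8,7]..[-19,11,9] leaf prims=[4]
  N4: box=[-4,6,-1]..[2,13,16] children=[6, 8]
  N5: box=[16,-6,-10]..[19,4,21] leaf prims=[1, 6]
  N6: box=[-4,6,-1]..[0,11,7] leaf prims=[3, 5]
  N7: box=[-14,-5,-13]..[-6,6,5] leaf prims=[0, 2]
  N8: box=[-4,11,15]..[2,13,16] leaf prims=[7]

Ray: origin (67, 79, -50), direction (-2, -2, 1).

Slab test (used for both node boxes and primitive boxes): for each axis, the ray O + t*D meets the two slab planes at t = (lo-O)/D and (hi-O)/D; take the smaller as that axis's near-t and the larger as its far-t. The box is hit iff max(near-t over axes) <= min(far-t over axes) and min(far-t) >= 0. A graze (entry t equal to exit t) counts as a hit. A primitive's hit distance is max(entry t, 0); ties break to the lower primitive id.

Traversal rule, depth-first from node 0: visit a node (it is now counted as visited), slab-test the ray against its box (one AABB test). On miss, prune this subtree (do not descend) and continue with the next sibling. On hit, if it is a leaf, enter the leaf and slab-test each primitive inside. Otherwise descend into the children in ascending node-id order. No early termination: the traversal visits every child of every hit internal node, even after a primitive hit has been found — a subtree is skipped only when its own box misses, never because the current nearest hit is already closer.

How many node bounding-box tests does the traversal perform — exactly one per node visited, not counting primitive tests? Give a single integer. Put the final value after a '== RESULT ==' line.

Walk:
N0 x:[24,87/2] y:[33,85/2] z:[37,71] -> hit [37,85/2], descend [1, 5]
  N1 x:[65/2,87/2] y:[33,42] z:[37,66] -> hit [37,42], descend [2, 4]
    N2 x:[73/2,87/2] y:[34,42] z:[37,59] -> hit [37,42], descend [3, 7]
      N3 x:[43,87/2] y:[34,71/2] z:[57,59] -> miss, prune
      N7 x:[73/2,81/2] y:[73/2,42] z:[37,55] -> hit [37,81/2] leaf, test {P0(miss), P2@t=37}
    N4 x:[65/2,71/2] y:[33,73/2] z:[49,66] -> miss, prune
  N5 x:[24,51/2] y:[75/2,85/2] z:[40,71] -> miss, prune

Summary -> nodes [0, 1, 2, 3, 7, 4, 5]; box-tests=7; leaf-entries=1; first=P2

== RESULT ==
7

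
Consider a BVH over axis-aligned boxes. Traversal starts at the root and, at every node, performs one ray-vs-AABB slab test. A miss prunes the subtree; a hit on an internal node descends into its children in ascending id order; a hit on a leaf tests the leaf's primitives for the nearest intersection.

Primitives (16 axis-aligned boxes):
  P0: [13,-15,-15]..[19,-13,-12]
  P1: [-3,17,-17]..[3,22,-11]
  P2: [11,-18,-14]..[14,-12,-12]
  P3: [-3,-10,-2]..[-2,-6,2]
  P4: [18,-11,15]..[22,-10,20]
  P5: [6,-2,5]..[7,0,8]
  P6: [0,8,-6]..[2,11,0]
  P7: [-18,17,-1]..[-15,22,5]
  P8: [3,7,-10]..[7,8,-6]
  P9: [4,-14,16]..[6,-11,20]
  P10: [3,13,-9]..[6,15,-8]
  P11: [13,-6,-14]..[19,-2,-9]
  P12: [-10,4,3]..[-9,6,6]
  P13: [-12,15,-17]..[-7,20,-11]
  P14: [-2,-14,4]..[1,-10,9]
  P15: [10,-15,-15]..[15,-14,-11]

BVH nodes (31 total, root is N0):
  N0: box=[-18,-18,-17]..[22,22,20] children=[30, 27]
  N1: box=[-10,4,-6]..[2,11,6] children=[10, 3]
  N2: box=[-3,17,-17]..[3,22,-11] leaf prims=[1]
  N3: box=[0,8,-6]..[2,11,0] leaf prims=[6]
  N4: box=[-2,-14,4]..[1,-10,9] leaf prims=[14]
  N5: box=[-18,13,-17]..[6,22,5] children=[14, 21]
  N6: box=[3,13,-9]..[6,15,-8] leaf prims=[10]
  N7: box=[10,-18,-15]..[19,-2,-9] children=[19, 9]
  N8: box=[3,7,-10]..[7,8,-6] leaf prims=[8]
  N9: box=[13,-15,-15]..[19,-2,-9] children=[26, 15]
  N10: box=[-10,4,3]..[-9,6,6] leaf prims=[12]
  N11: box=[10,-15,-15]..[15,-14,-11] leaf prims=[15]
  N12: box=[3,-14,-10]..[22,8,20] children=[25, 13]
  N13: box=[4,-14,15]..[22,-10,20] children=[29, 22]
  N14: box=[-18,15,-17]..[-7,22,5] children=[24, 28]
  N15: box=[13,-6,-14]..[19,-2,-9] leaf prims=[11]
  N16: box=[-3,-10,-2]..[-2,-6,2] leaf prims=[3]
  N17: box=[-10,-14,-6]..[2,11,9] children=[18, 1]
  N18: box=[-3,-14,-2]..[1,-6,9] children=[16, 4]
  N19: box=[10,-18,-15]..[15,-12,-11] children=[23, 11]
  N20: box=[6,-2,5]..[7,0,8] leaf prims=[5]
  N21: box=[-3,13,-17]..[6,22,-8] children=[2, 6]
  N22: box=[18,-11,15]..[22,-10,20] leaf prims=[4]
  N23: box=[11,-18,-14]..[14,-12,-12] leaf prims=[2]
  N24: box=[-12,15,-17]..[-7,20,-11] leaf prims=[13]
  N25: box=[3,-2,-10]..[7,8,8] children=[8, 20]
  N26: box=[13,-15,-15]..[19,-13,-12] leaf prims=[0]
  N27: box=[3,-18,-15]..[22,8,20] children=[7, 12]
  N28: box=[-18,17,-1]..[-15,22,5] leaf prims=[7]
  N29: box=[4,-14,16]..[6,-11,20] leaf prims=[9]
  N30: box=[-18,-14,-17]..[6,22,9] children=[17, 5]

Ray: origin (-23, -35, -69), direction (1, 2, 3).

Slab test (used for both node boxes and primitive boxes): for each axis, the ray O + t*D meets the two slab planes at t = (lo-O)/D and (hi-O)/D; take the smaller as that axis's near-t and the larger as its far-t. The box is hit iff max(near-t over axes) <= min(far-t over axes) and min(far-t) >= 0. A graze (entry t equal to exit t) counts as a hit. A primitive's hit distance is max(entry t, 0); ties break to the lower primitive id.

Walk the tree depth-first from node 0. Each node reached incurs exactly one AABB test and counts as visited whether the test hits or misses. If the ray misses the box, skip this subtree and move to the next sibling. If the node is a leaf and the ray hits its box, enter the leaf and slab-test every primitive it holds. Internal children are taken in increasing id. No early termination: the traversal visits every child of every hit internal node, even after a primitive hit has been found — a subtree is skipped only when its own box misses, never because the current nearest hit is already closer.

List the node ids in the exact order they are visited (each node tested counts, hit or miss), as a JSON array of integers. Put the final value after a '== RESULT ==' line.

Trace the traversal:
N0 x:[5,45] y:[17/2,57/2] z:[52/3,89/3] -> hit [52/3,57/2], descend [27, 30]
  N27 x:[26,45] y:[17/2,43/2] z:[18,89/3] -> miss, prune
  N30 x:[5,29] y:[21/2,57/2] z:[52/3,26] -> hit [52/3,26], descend [5, 17]
    N5 x:[5,29] y:[24,57/2] z:[52/3,74/3] -> hit [24,74/3], descend [14, 21]
      N14 x:[5,16] y:[25,57/2] z:[52/3,74/3] -> miss, prune
      N21 x:[20,29] y:[24,57/2] z:[52/3,61/3] -> miss, prune
    N17 x:[13,25] y:[21/2,23] z:[21,26] -> hit [21,23], descend [1, 18]
      N1 x:[13,25] y:[39/2,23] z:[21,25] -> hit [21,23], descend [3, 10]
        N3 x:[23,25] y:[43/2,23] z:[21,23] -> hit [23,23] leaf, test {P6@t=23}
        N10 x:[13,14] y:[39/2,41/2] z:[24,25] -> miss, prune
      N18 x:[20,24] y:[21/2,29/2] z:[67/3,26] -> miss, prune

11 AABB tests over nodes [0, 27, 30, 5, 14, 21, 17, 1, 3, 10, 18]; 1 leaf entered; closest P6.

== RESULT ==
[0, 27, 30, 5, 14, 21, 17, 1, 3, 10, 18]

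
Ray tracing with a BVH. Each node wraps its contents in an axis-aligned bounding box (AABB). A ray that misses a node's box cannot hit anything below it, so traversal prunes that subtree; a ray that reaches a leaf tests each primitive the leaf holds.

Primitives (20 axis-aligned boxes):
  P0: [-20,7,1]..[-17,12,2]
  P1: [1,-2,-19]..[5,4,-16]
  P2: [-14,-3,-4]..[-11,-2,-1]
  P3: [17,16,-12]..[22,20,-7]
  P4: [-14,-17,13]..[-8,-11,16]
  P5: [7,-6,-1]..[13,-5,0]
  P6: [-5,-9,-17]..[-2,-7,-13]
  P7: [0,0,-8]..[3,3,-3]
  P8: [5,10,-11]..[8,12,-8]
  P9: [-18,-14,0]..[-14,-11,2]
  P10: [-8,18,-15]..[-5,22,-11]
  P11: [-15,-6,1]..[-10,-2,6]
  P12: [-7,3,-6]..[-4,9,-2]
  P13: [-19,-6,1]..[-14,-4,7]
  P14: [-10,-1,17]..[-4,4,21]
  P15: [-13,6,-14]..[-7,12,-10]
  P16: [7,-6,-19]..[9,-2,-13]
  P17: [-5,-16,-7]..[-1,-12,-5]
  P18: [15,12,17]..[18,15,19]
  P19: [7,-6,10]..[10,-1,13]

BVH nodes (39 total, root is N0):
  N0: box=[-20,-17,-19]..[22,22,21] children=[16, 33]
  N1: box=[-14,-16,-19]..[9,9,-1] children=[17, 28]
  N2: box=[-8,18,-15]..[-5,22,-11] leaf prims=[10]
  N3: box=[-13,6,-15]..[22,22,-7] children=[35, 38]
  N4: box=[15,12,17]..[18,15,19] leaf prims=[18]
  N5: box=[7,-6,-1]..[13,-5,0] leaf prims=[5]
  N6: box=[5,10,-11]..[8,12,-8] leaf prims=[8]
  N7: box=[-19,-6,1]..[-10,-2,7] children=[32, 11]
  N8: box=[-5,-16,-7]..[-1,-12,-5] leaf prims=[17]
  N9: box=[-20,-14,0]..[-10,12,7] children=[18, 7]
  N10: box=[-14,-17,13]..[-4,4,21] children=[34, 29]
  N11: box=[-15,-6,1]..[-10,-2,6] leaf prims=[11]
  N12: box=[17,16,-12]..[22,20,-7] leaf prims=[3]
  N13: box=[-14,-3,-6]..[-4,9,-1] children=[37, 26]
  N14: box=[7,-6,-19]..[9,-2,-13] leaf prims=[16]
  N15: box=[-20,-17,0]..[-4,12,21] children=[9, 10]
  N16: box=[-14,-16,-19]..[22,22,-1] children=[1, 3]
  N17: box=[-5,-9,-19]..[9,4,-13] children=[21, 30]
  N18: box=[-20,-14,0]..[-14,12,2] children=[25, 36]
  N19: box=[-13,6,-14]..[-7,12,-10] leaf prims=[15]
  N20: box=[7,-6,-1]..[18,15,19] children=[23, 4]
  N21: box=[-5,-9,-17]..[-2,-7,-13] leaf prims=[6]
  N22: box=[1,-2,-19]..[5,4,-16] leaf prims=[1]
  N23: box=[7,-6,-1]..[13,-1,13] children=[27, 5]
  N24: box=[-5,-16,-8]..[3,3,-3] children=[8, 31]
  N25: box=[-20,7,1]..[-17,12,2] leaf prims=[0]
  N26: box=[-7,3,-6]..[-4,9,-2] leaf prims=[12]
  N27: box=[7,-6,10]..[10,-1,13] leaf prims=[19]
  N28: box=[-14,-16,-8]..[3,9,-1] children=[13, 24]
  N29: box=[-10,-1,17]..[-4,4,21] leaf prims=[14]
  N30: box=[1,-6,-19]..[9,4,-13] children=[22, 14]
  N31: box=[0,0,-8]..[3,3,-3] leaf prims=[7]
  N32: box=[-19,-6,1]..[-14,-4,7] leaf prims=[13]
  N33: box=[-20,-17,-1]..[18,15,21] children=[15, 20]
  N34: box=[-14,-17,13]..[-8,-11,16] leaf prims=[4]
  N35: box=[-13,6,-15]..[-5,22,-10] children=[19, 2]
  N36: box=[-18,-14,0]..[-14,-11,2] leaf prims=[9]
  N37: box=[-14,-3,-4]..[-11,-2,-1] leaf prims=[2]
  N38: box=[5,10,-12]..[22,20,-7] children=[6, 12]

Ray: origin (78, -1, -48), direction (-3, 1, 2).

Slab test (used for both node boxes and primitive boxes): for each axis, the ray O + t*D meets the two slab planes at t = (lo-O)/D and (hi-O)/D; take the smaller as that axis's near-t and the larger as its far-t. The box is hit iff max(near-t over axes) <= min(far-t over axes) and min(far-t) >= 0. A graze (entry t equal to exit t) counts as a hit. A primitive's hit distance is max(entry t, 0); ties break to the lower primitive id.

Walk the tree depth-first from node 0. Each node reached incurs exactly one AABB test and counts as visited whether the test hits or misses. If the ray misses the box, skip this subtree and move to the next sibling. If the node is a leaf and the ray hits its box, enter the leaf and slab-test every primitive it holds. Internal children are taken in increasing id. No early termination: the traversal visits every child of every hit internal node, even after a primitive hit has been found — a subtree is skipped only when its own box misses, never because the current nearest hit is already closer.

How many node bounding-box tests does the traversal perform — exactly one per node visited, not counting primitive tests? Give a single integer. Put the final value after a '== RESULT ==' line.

Walk:
N0 x:[56/3,98/3] y:[-16,23] z:[29/2,69/2] -> hit [56/3,23], descend [16, 33]
  N16 x:[56/3,92/3] y:[-15,23] z:[29/2,47/2] -> hit [56/3,23], descend [1, 3]
    N1 x:[23,92/3] y:[-15,10] z:[29/2,47/2] -> miss, prune
    N3 x:[56/3,91/3] y:[7,23] z:[33/2,41/2] -> hit [56/3,41/2], descend [35, 38]
      N35 x:[83/3,91/3] y:[7,23] z:[33/2,19] -> miss, prune
      N38 x:[56/3,73/3] y:[11,21] z:[18,41/2] -> hit [56/3,41/2], descend [6, 12]
        N6 x:[70/3,73/3] y:[11,13] z:[37/2,20] -> miss, prune
        N12 x:[56/3,61/3] y:[17,21] z:[18,41/2] -> hit [56/3,61/3] leaf, test {P3@t=56/3}
  N33 x:[20,98/3] y:[-16,16] z:[47/2,69/2] -> miss, prune

order=[0, 16, 1, 3, 35, 38, 6, 12, 33]  |boxes|=9  |leaves|=1  hit=P3

== RESULT ==
9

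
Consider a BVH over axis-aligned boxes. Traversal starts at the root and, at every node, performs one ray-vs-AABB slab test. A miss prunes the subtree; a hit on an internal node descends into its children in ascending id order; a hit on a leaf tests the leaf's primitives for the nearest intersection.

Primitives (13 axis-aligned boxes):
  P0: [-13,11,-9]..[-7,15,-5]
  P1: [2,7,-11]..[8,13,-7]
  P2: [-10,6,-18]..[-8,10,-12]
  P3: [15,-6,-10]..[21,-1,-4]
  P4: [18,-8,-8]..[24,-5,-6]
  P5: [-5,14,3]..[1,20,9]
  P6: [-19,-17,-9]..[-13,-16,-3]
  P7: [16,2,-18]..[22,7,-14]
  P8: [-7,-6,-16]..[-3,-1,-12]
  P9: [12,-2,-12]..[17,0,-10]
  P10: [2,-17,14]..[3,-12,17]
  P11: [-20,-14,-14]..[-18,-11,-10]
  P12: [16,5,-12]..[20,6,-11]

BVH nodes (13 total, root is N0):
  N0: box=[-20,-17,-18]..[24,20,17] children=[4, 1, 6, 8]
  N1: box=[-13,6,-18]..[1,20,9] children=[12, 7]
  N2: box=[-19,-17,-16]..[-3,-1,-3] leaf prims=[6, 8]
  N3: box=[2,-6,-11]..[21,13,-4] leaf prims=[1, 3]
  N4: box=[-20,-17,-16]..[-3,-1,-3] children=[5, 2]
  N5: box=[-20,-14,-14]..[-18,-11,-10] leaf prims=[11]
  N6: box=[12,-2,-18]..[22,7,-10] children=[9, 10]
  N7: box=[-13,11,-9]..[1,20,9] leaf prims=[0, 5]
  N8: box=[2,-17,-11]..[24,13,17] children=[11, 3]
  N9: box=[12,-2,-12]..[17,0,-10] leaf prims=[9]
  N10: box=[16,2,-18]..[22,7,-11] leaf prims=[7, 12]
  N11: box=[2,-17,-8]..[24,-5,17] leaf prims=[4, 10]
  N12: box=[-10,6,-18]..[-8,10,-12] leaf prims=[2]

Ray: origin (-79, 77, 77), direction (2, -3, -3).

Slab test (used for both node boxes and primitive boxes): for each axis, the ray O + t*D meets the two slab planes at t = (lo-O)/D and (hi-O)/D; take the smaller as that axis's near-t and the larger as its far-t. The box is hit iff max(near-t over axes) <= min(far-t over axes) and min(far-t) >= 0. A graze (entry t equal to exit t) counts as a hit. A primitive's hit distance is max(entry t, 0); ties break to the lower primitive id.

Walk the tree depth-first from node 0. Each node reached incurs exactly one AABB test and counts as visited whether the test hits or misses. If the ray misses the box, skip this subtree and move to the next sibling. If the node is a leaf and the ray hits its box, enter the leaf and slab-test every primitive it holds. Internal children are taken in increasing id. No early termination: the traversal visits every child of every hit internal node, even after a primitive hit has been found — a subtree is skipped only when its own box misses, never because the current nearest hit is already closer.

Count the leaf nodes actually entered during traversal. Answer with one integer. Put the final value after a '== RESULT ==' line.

Traverse from the root:
N0 x:[59/2,103/2] y:[19,94/3] z:[20,95/3] -> hit [59/2,94/3], descend [1, 4, 6, 8]
  N1 x:[33,40] y:[19,71/3] z:[68/3,95/3] -> miss, prune
  N4 x:[59/2,38] y:[26,94/3] z:[80/3,31] -> hit [59/2,31], descend [2, 5]
    N2 x:[30,38] y:[26,94/3] z:[80/3,31] -> hit [30,31] leaf, test {P6(miss), P8(miss)}
    N5 x:[59/2,61/2] y:[88/3,91/3] z:[29,91/3] -> hit [59/2,91/3] leaf, test {P11@t=59/2}
  N6 x:[91/2,101/2] y:[70/3,79/3] z:[29,95/3] -> miss, prune
  N8 x:[81/2,103/2] y:[64/3,94/3] z:[20,88/3] -> miss, prune

order=[0, 1, 4, 2, 5, 6, 8]  |boxes|=7  |leaves|=2  hit=P11

== RESULT ==
2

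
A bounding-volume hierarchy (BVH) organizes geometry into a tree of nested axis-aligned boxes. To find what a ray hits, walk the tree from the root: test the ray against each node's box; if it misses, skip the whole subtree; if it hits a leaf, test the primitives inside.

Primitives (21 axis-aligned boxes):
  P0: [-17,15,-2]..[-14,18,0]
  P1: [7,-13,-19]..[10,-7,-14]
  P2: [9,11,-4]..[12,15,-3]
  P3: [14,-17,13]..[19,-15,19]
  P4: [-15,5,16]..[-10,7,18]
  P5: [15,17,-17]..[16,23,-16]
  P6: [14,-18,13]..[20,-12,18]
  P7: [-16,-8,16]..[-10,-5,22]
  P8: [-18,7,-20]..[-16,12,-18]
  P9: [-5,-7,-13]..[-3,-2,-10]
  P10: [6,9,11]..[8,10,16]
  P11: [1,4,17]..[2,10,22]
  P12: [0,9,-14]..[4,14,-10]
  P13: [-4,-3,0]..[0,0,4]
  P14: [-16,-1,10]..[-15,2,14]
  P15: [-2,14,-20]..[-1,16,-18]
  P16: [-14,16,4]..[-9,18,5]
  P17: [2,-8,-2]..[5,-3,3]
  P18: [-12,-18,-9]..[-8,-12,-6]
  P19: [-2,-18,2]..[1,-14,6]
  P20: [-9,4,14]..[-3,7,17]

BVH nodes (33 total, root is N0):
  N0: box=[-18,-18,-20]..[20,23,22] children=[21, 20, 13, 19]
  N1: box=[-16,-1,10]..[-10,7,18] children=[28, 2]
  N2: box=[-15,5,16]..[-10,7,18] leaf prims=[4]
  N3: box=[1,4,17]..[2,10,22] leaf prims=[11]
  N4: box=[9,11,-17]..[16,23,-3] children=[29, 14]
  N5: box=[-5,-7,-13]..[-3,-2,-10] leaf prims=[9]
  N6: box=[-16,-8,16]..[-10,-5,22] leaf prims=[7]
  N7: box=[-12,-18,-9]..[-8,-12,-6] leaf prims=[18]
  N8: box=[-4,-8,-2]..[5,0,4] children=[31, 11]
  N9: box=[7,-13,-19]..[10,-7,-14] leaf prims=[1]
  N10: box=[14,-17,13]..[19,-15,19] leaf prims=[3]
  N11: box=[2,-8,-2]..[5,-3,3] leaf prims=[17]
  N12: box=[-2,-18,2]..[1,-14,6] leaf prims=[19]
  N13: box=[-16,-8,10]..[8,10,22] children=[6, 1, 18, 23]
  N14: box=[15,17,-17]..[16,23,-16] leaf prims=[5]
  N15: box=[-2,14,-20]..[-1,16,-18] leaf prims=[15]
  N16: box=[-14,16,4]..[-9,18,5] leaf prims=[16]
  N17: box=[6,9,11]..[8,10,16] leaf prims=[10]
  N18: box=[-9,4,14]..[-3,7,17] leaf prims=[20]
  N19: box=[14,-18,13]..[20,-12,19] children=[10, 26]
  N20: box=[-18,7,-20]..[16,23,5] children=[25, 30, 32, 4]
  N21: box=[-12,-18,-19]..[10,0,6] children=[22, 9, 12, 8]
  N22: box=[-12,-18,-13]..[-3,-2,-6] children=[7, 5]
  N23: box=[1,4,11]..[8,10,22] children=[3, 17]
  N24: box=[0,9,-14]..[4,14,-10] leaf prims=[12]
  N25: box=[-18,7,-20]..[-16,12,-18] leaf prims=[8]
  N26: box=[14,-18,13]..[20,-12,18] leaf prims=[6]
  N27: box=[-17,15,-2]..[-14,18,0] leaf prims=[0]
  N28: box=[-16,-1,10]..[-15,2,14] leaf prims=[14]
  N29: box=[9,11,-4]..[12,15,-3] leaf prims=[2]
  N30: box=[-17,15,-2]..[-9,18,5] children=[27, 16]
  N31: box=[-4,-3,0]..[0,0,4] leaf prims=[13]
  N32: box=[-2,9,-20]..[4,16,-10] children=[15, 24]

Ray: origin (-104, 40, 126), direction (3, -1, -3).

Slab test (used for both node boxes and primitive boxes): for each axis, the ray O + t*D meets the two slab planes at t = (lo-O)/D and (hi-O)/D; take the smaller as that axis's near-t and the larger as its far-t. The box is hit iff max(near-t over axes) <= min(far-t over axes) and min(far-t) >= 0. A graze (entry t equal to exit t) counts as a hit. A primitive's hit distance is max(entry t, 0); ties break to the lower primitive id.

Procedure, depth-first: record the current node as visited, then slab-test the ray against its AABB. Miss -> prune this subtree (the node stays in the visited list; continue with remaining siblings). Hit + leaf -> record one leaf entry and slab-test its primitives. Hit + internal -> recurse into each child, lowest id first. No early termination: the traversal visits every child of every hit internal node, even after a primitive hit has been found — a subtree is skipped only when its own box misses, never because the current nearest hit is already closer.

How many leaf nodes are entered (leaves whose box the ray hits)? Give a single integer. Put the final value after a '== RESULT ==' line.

Walk:
N0 x:[86/3,124/3] y:[17,58] z:[104/3,146/3] -> hit [104/3,124/3], descend [13, 19, 20, 21]
  N13 x:[88/3,112/3] y:[30,48] z:[104/3,116/3] -> hit [104/3,112/3], descend [1, 6, 18, 23]
    N1 x:[88/3,94/3] y:[33,41] z:[36,116/3] -> miss, prune
    N6 x:[88/3,94/3] y:[45,48] z:[104/3,110/3] -> miss, prune
    N18 x:[95/3,101/3] y:[33,36] z:[109/3,112/3] -> miss, prune
    N23 x:[35,112/3] y:[30,36] z:[104/3,115/3] -> hit [35,36], descend [3, 17]
      N3 x:[35,106/3] y:[30,36] z:[104/3,109/3] -> hit [35,106/3] leaf, test {P11@t=35}
      N17 x:[110/3,112/3] y:[30,31] z:[110/3,115/3] -> miss, prune
  N19 x:[118/3,124/3] y:[52,58] z:[107/3,113/3] -> miss, prune
  N20 x:[86/3,40] y:[17,33] z:[121/3,146/3] -> miss, prune
  N21 x:[92/3,38] y:[40,58] z:[40,145/3] -> miss, prune

order=[0, 13, 1, 6, 18, 23, 3, 17, 19, 20, 21]  |boxes|=11  |leaves|=1  hit=P11

== RESULT ==
1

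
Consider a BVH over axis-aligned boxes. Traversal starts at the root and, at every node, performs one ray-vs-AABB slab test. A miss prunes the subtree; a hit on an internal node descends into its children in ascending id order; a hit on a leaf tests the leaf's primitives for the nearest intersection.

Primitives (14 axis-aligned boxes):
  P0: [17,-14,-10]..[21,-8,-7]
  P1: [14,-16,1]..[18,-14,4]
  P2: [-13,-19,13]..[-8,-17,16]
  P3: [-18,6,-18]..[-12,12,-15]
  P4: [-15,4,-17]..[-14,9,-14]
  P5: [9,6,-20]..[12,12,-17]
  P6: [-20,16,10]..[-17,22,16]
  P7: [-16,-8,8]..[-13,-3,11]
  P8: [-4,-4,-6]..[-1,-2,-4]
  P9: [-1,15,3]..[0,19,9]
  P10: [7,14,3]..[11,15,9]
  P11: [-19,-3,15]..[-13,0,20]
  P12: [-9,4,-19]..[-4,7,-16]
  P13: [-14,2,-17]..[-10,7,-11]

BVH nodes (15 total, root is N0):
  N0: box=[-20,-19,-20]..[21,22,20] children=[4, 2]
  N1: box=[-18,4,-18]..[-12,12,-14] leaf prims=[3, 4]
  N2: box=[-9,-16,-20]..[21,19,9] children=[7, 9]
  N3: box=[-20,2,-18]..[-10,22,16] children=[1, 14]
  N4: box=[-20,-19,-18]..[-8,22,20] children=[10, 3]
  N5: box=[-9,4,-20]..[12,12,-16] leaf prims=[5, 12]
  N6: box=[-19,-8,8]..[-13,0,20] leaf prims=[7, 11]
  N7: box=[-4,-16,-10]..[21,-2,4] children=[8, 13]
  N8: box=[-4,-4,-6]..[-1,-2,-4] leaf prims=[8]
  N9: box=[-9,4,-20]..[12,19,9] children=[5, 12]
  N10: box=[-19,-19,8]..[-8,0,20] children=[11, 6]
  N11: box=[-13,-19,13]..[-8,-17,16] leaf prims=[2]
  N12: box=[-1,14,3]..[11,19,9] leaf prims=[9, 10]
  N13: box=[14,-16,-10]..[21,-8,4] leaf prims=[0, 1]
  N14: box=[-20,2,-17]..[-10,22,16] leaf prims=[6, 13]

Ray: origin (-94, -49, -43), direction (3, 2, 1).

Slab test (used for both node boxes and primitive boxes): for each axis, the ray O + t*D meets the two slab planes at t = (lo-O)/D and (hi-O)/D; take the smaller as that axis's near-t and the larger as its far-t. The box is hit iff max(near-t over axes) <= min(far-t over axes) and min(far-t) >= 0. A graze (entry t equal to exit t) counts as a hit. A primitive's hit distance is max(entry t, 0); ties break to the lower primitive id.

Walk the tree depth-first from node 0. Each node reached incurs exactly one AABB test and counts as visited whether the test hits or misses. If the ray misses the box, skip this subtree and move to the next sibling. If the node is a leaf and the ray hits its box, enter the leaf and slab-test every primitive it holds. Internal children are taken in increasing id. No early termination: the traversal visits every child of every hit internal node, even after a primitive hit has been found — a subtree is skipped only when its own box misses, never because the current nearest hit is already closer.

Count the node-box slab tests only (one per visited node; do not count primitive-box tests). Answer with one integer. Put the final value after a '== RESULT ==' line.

Walk:
N0 x:[74/3,115/3] y:[15,71/2] z:[23,63] -> hit [74/3,71/2], descend [2, 4]
  N2 x:[85/3,115/3] y:[33/2,34] z:[23,52] -> hit [85/3,34], descend [7, 9]
    N7 x:[30,115/3] y:[33/2,47/2] z:[33,47] -> miss, prune
    N9 x:[85/3,106/3] y:[53/2,34] z:[23,52] -> hit [85/3,34], descend [5, 12]
      N5 x:[85/3,106/3] y:[53/2,61/2] z:[23,27] -> miss, prune
      N12 x:[31,35] y:[63/2,34] z:[46,52] -> miss, prune
  N4 x:[74/3,86/3] y:[15,71/2] z:[25,63] -> hit [25,86/3], descend [3, 10]
    N3 x:[74/3,28] y:[51/2,71/2] z:[25,59] -> hit [51/2,28], descend [1, 14]
      N1 x:[76/3,82/3] y:[53/2,61/2] z:[25,29] -> hit [53/2,82/3] leaf, test {P3(miss), P4@t=53/2}
      N14 x:[74/3,28] y:[51/2,71/2] z:[26,59] -> hit [26,28] leaf, test {P6(miss), P13@t=80/3}
    N10 x:[25,86/3] y:[15,49/2] z:[51,63] -> miss, prune

11 AABB tests over nodes [0, 2, 7, 9, 5, 12, 4, 3, 1, 14, 10]; 2 leaves entered; closest P4.

== RESULT ==
11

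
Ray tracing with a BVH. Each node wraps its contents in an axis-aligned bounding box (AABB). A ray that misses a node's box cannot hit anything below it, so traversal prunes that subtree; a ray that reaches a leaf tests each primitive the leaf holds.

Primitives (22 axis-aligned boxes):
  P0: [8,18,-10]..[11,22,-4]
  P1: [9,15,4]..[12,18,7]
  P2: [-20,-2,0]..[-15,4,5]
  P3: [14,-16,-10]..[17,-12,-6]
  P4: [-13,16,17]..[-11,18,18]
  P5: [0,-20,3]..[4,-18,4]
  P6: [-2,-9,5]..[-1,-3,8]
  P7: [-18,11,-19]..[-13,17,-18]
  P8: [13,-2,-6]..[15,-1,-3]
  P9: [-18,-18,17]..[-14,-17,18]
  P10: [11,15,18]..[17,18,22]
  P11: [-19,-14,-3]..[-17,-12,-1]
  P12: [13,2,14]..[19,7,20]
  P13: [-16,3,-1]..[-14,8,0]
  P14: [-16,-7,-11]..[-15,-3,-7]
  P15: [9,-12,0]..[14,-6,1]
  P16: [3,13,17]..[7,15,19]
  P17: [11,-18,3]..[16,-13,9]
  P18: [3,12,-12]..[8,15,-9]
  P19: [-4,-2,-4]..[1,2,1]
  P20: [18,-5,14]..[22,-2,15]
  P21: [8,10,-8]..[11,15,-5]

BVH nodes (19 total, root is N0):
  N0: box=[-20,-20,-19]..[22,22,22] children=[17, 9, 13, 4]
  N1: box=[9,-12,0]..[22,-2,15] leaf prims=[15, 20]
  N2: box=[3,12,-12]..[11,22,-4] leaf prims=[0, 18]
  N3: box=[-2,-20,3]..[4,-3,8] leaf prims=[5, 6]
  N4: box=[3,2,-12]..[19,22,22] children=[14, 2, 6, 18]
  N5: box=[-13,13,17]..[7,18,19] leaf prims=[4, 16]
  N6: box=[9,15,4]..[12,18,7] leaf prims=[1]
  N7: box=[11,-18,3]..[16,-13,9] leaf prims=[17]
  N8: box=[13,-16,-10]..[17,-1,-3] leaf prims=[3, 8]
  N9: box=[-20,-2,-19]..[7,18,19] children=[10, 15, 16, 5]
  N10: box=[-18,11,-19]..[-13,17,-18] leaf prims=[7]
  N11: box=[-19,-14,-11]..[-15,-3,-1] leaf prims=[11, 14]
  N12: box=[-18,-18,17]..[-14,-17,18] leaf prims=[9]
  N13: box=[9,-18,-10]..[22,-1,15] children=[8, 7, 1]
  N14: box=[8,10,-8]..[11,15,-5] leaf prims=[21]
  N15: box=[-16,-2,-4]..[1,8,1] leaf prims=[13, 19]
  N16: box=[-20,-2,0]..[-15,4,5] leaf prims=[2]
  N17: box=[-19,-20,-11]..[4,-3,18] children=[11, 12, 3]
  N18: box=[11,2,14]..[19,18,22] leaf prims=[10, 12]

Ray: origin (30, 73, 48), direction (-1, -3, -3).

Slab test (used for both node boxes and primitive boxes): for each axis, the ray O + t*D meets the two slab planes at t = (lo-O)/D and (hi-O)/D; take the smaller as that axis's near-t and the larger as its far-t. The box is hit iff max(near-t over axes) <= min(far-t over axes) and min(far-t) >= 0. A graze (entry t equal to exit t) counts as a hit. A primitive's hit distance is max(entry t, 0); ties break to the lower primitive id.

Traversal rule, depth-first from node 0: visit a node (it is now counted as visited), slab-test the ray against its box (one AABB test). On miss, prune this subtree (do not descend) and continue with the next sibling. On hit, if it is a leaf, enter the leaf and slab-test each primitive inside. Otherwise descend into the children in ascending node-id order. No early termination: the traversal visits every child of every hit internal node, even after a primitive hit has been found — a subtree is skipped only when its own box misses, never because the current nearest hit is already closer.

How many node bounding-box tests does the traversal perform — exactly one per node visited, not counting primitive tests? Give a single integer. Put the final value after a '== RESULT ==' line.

Traverse from the root:
N0 x:[8,50] y:[17,31] z:[26/3,67/3] -> hit [17,67/3], descend [4, 9, 13, 17]
  N4 x:[11,27] y:[17,71/3] z:[26/3,20] -> hit [17,20], descend [2, 6, 14, 18]
    N2 x:[19,27] y:[17,61/3] z:[52/3,20] -> hit [19,20] leaf, test {P0(miss), P18(miss)}
    N6 x:[18,21] y:[55/3,58/3] z:[41/3,44/3] -> miss, prune
    N14 x:[19,22] y:[58/3,21] z:[53/3,56/3] -> miss, prune
    N18 x:[11,19] y:[55/3,71/3] z:[26/3,34/3] -> miss, prune
  N9 x:[23,50] y:[55/3,25] z:[29/3,67/3] -> miss, prune
  N13 x:[8,21] y:[74/3,91/3] z:[11,58/3] -> miss, prune
  N17 x:[26,49] y:[76/3,31] z:[10,59/3] -> miss, prune

9 AABB tests over nodes [0, 4, 2, 6, 14, 18, 9, 13, 17]; 1 leaf entered; closest miss.

== RESULT ==
9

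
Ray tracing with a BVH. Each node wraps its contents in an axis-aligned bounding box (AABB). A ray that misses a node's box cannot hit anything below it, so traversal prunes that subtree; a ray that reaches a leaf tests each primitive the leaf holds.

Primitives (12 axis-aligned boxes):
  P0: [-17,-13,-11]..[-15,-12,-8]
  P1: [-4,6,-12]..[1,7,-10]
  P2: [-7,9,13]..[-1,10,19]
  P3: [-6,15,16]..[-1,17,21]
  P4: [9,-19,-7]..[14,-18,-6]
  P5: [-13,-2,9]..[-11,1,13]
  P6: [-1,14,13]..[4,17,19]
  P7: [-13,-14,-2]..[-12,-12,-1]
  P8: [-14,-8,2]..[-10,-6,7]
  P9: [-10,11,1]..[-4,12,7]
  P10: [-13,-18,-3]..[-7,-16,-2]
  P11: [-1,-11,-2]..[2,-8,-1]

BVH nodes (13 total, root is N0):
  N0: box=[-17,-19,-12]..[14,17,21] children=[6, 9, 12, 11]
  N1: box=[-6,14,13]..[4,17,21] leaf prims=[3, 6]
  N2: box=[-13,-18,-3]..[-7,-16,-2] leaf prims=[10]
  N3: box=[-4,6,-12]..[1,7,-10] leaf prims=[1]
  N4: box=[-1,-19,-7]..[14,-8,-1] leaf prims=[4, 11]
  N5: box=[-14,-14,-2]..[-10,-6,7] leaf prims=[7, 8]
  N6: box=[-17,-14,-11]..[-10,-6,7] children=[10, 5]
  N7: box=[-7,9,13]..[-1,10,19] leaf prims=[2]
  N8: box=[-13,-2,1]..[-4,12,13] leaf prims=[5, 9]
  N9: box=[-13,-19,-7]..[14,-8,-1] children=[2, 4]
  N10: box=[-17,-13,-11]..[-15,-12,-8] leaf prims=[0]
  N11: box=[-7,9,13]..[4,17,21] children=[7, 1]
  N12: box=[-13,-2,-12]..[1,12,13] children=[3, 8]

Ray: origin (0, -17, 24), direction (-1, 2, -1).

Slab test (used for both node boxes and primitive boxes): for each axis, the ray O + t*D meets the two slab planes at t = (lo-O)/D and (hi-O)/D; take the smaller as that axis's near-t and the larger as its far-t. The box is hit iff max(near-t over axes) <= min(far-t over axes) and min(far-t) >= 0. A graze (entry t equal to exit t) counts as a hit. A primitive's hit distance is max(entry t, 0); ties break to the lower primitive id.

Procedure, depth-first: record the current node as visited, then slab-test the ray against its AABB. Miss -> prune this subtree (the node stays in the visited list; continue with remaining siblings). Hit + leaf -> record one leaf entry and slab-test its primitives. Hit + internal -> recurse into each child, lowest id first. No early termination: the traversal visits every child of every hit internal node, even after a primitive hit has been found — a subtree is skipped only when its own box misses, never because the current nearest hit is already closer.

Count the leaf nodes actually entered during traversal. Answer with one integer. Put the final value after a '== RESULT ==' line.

Traverse from the root:
N0 x:[-14,17] y:[-1,17] z:[3,36] -> hit [3,17], descend [6, 9, 11, 12]
  N6 x:[10,17] y:[3/2,11/2] z:[17,35] -> miss, prune
  N9 x:[-14,13] y:[-1,9/2] z:[25,31] -> miss, prune
  N11 x:[-4,7] y:[13,17] z:[3,11] -> miss, prune
  N12 x:[-1,13] y:[15/2,29/2] z:[11,36] -> hit [11,13], descend [3, 8]
    N3 x:[-1,4] y:[23/2,12] z:[34,36] -> miss, prune
    N8 x:[4,13] y:[15/2,29/2] z:[11,23] -> hit [11,13] leaf, test {P5(miss), P9(miss)}

order=[0, 6, 9, 11, 12, 3, 8]  |boxes|=7  |leaves|=1  hit=miss

== RESULT ==
1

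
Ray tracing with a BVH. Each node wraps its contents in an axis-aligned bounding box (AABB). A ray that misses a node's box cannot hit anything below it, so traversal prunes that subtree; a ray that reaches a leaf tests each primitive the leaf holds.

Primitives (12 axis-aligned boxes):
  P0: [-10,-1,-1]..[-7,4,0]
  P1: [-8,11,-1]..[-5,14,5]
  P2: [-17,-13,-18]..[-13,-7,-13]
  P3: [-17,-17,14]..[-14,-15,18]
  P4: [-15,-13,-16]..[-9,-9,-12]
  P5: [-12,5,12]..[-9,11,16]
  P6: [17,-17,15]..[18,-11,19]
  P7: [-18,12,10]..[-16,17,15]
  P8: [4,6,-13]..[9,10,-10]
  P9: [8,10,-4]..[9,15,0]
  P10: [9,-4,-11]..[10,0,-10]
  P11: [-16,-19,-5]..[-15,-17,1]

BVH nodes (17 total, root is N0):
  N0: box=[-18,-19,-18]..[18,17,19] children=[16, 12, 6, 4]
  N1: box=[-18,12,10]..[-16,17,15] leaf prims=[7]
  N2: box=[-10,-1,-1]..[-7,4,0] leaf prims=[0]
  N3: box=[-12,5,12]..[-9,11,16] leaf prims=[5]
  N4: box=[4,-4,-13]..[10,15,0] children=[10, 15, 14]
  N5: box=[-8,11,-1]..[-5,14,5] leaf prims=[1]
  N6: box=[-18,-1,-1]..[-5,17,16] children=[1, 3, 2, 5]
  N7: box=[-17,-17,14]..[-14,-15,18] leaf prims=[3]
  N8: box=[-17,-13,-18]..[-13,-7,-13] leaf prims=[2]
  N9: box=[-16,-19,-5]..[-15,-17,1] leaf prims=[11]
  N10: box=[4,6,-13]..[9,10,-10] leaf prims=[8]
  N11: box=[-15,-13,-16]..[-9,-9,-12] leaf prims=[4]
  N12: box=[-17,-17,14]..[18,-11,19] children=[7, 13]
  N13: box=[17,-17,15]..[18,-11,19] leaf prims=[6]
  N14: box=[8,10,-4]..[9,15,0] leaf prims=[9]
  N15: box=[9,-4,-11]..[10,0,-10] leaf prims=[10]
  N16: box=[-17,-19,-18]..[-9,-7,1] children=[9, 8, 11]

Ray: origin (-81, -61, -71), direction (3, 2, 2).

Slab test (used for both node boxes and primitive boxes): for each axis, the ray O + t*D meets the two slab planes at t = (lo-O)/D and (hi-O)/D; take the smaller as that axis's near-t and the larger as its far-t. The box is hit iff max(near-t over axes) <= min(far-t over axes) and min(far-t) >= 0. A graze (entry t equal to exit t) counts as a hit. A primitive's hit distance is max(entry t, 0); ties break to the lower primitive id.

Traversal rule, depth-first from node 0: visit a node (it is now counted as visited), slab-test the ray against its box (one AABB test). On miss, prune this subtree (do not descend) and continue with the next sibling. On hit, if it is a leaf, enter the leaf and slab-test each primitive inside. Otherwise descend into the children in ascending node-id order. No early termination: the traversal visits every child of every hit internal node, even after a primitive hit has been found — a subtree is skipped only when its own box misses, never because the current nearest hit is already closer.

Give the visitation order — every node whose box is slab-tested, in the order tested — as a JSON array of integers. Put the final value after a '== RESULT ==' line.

Trace the traversal:
N0 x:[21,33] y:[21,39] z:[53/2,45] -> hit [53/2,33], descend [4, 6, 12, 16]
  N4 x:[85/3,91/3] y:[57/2,38] z:[29,71/2] -> hit [29,91/3], descend [10, 14, 15]
    N10 x:[85/3,30] y:[67/2,71/2] z:[29,61/2] -> miss, prune
    N14 x:[89/3,30] y:[71/2,38] z:[67/2,71/2] -> miss, prune
    N15 x:[30,91/3] y:[57/2,61/2] z:[30,61/2] -> hit [30,91/3] leaf, test {P10@t=30}
  N6 x:[21,76/3] y:[30,39] z:[35,87/2] -> miss, prune
  N12 x:[64/3,33] y:[22,25] z:[85/2,45] -> miss, prune
  N16 x:[64/3,24] y:[21,27] z:[53/2,36] -> miss, prune

order=[0, 4, 10, 14, 15, 6, 12, 16]  |boxes|=8  |leaves|=1  hit=P10

== RESULT ==
[0, 4, 10, 14, 15, 6, 12, 16]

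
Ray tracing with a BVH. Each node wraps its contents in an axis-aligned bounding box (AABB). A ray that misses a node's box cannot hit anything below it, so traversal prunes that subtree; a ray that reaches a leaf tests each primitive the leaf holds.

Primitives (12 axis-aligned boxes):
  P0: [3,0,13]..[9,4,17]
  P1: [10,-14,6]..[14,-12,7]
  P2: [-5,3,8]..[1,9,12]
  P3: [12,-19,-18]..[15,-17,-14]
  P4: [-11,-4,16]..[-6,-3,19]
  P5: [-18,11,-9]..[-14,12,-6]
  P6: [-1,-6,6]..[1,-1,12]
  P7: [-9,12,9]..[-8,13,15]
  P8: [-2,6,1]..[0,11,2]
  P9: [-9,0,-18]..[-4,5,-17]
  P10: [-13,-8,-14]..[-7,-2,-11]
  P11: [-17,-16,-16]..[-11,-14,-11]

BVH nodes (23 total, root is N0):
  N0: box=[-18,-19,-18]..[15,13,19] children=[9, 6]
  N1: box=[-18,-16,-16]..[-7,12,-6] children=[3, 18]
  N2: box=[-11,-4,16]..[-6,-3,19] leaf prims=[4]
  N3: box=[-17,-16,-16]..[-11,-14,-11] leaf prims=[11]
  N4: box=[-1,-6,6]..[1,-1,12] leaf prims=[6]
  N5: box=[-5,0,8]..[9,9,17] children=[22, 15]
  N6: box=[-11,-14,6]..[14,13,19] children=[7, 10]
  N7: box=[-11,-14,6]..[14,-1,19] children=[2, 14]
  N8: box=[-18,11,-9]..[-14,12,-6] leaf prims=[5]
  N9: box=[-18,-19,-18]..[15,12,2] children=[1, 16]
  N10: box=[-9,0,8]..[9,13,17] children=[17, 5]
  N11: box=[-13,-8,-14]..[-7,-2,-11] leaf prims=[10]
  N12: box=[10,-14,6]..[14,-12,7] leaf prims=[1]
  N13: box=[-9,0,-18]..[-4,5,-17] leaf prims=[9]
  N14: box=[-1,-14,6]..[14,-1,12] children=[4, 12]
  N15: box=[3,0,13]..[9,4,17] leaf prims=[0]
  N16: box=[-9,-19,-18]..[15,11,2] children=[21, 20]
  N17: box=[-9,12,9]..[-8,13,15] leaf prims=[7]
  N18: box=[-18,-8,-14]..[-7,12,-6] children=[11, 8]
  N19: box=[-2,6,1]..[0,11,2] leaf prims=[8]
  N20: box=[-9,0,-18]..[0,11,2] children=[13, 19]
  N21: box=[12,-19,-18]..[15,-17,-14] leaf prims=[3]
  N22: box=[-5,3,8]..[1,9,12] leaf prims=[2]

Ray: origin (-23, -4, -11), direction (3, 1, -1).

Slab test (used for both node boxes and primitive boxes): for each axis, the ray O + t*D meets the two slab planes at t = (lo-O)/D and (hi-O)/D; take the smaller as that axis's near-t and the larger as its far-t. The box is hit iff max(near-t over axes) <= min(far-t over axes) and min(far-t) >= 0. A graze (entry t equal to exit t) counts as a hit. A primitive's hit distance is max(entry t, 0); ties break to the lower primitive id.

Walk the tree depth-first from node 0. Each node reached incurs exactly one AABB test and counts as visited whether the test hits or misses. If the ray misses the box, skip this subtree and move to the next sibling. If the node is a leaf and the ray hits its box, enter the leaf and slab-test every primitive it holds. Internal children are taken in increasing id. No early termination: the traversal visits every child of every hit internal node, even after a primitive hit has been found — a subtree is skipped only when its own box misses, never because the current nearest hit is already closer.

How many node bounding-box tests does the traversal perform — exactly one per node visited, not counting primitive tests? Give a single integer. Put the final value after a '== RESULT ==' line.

Walk:
N0 x:[5/3,38/3] y:[-15,17] z:[-30,7] -> hit [5/3,7], descend [6, 9]
  N6 x:[4,37/3] y:[-10,17] z:[-30,-17] -> miss, prune
  N9 x:[5/3,38/3] y:[-15,16] z:[-13,7] -> hit [5/3,7], descend [1, 16]
    N1 x:[5/3,16/3] y:[-12,16] z:[-5,5] -> hit [5/3,5], descend [3, 18]
      N3 x:[2,4] y:[-12,-10] z:[0,5] -> miss, prune
      N18 x:[5/3,16/3] y:[-4,16] z:[-5,3] -> hit [5/3,3], descend [8, 11]
        N8 x:[5/3,3] y:[15,16] z:[-5,-2] -> miss, prune
        N11 x:[10/3,16/3] y:[-4,2] z:[0,3] -> miss, prune
    N16 x:[14/3,38/3] y:[-15,15] z:[-13,7] -> hit [14/3,7], descend [20, 21]
      N20 x:[14/3,23/3] y:[4,15] z:[-13,7] -> hit [14/3,7], descend [13, 19]
        N13 x:[14/3,19/3] y:[4,9] z:[6,7] -> hit [6,19/3] leaf, test {P9@t=6}
        N19 x:[7,23/3] y:[10,15] z:[-13,-12] -> miss, prune
      N21 x:[35/3,38/3] y:[-15,-13] z:[3,7] -> miss, prune

13 AABB tests over nodes [0, 6, 9, 1, 3, 18, 8, 11, 16, 20, 13, 19, 21]; 1 leaf entered; closest P9.

== RESULT ==
13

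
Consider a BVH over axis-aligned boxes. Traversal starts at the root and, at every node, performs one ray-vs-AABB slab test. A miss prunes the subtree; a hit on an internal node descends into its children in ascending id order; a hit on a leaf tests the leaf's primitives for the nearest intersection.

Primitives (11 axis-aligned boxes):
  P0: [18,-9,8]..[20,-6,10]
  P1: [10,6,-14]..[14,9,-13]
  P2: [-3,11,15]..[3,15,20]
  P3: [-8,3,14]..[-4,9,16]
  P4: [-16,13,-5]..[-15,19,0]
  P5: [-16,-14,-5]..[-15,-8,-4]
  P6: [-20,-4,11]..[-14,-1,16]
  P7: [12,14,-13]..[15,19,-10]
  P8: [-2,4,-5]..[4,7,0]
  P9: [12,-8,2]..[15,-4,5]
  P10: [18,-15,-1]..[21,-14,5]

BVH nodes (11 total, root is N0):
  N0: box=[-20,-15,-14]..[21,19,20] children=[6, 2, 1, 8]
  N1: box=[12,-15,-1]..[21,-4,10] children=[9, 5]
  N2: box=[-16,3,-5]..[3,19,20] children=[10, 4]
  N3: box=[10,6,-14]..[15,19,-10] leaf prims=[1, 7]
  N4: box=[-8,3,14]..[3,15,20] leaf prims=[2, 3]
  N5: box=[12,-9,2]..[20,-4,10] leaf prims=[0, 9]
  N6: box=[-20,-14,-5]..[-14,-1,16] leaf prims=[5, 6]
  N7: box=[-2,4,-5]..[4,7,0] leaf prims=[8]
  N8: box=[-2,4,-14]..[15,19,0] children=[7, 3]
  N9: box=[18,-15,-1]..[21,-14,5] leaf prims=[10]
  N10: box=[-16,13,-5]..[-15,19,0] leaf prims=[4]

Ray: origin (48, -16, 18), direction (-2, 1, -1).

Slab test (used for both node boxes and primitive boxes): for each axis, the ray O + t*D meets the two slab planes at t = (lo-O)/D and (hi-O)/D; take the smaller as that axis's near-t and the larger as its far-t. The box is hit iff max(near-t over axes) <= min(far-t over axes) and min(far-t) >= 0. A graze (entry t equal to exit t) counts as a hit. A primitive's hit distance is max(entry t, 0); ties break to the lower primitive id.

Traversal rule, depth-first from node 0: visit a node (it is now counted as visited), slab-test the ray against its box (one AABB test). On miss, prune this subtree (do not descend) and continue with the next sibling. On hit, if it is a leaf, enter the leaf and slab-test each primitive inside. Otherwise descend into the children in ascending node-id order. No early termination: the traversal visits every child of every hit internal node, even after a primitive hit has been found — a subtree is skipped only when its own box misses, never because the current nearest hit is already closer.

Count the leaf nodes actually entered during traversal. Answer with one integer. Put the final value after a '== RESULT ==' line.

Trace the traversal:
N0 x:[27/2,34] y:[1,35] z:[-2,32] -> hit [27/2,32], descend [1, 2, 6, 8]
  N1 x:[27/2,18] y:[1,12] z:[8,19] -> miss, prune
  N2 x:[45/2,32] y:[19,35] z:[-2,23] -> hit [45/2,23], descend [4, 10]
    N4 x:[45/2,28] y:[19,31] z:[-2,4] -> miss, prune
    N10 x:[63/2,32] y:[29,35] z:[18,23] -> miss, prune
  N6 x:[31,34] y:[2,15] z:[2,23] -> miss, prune
  N8 x:[33/2,25] y:[20,35] z:[18,32] -> hit [20,25], descend [3, 7]
    N3 x:[33/2,19] y:[22,35] z:[28,32] -> miss, prune
    N7 x:[22,25] y:[20,23] z:[18,23] -> hit [22,23] leaf, test {P8@t=22}

9 AABB tests over nodes [0, 1, 2, 4, 10, 6, 8, 3, 7]; 1 leaf entered; closest P8.

== RESULT ==
1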